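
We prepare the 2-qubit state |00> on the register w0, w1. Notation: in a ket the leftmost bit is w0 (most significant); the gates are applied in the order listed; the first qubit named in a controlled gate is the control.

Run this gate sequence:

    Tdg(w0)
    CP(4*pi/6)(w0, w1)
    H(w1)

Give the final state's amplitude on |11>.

|11> carries amplitude 0 in the final state.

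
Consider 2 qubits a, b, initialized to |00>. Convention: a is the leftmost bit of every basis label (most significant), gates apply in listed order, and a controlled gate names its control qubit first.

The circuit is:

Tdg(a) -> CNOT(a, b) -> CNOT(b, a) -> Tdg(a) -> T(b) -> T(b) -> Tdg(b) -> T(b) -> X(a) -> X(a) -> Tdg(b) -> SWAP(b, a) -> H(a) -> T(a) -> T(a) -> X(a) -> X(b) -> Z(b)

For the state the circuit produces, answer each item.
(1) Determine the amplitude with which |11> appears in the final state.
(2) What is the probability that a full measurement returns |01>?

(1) The final state's coefficient on |11> equals -sqrt(2)/2.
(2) Outcome |01> occurs with probability 1/2.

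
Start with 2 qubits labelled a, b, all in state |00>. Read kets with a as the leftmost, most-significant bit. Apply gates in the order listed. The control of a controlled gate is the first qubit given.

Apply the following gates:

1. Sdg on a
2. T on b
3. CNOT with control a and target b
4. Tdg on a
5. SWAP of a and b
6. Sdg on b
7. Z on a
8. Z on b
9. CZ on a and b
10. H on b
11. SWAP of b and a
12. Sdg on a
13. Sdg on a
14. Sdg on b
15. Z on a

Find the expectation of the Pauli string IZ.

The expectation value of IZ is 1.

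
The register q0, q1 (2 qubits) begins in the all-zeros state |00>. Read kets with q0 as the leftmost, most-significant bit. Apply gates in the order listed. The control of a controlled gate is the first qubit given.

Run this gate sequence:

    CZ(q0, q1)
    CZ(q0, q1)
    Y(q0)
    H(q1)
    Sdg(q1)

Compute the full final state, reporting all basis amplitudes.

The final amplitudes are 0 on |00>, 0 on |01>, sqrt(2)*I/2 on |10>, sqrt(2)/2 on |11>. Key observation: the block from step 1 through step 2 cancels to the identity and can be dropped.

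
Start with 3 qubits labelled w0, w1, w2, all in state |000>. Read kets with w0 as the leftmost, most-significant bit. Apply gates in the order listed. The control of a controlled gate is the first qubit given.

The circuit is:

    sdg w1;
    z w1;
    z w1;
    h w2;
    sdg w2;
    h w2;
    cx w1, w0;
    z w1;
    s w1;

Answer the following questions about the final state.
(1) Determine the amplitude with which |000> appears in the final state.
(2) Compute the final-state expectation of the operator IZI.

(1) |000> carries amplitude 1/2 - I/2 in the final state.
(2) The observable IZI averages to 1.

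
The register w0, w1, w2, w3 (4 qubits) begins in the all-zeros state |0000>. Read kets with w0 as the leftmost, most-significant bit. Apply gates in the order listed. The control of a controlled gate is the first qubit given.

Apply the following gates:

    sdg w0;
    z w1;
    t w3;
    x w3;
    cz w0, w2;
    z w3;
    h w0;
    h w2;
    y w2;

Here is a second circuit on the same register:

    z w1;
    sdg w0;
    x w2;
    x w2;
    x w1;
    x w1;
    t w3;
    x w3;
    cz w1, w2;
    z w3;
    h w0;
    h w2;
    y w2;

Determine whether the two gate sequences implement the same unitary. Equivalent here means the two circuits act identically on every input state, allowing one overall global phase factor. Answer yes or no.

No: there is an input state on which the two circuits produce genuinely different outputs (not merely differing by a phase).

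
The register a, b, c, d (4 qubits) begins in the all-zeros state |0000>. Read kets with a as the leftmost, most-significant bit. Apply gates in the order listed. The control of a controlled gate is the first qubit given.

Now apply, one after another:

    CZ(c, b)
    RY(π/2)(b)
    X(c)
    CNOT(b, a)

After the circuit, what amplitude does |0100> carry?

The amplitude on |0100> is 0.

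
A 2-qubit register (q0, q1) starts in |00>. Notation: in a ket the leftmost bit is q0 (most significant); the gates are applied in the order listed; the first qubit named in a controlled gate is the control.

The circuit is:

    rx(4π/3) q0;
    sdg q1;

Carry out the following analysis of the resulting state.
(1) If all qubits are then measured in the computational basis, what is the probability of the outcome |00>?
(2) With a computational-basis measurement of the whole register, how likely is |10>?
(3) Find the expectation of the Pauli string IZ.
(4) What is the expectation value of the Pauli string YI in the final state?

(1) Outcome |00> occurs with probability 1/4.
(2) The probability of measuring |10> is 3/4.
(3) In the final state, IZ has expectation 1.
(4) The expectation value of YI is sqrt(3)/2.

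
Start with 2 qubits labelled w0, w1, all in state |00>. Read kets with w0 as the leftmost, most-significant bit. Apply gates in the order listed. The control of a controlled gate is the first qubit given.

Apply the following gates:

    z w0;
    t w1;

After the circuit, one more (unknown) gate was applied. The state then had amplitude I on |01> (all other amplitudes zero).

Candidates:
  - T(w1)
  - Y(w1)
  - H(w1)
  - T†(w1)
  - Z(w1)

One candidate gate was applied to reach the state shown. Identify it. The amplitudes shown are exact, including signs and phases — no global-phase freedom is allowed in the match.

The unique candidate consistent with the amplitudes is Y(w1).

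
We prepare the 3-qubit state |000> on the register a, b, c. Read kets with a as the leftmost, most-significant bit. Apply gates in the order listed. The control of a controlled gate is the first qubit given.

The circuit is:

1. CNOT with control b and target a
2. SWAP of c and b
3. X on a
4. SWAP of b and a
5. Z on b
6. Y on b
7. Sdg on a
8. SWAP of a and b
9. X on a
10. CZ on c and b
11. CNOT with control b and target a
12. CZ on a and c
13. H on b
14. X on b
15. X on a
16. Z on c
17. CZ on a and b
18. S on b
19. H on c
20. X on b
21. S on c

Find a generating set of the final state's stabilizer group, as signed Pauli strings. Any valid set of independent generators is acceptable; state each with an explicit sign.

The stabilizer group can be generated by -IYI, +IIY, +ZII, among other valid generating sets.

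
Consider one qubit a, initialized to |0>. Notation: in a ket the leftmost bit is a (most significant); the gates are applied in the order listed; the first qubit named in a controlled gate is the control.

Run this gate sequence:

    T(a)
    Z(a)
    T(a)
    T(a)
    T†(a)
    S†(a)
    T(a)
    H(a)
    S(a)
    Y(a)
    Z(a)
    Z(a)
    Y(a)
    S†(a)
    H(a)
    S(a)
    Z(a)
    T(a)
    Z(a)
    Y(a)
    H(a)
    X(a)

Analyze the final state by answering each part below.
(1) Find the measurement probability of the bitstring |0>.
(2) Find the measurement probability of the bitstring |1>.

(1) A full measurement returns |0> with probability 1/2.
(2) A full measurement returns |1> with probability 1/2.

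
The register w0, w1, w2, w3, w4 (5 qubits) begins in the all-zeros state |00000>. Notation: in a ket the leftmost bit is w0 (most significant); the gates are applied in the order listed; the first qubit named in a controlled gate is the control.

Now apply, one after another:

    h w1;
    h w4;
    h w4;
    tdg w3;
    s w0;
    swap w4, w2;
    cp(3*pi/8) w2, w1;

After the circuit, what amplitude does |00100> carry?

|00100> carries amplitude 0 in the final state.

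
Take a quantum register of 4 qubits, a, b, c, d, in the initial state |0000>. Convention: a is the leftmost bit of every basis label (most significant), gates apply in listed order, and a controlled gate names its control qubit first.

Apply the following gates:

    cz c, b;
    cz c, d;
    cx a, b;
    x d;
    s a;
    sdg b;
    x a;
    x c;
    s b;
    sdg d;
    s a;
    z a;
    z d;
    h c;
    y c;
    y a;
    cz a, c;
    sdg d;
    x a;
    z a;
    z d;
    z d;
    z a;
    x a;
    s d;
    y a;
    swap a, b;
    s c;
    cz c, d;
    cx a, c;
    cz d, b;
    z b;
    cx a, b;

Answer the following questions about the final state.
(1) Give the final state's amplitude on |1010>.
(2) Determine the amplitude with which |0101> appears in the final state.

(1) |1010> carries amplitude 0 in the final state. Key observation: the block from step 18 through step 25 cancels to the identity and can be dropped.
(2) The amplitude on |0101> is sqrt(2)*I/2.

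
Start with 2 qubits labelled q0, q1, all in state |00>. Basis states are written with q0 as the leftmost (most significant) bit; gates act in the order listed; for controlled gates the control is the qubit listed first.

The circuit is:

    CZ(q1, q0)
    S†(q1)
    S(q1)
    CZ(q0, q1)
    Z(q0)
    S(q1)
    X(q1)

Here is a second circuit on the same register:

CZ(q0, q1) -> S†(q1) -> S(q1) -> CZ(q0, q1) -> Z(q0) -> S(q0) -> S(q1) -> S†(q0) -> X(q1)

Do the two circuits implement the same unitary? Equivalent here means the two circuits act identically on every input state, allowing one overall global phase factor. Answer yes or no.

Yes: on every input state the two circuits agree up to one overall phase factor.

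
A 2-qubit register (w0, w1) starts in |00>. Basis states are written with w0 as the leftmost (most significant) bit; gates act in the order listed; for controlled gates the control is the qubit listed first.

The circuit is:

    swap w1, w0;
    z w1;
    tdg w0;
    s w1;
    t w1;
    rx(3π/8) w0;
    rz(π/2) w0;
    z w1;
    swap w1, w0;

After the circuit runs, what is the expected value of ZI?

The expectation value of ZI is 1.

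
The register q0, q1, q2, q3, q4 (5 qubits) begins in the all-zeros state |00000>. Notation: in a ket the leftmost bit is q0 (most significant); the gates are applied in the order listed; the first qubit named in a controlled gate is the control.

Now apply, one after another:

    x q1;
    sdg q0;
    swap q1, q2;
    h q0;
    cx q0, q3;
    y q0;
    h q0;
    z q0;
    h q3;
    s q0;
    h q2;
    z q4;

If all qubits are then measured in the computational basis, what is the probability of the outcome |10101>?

A full measurement returns |10101> with probability 0.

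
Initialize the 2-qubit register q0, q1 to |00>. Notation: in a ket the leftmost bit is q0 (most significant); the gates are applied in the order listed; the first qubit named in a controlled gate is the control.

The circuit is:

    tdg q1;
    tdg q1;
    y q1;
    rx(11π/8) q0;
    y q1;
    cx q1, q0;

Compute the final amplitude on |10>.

The final state's coefficient on |10> equals -I*sin(5*pi/16).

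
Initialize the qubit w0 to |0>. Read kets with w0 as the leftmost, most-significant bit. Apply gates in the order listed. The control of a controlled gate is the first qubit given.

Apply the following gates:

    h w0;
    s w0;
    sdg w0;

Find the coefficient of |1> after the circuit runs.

The amplitude on |1> is sqrt(2)/2.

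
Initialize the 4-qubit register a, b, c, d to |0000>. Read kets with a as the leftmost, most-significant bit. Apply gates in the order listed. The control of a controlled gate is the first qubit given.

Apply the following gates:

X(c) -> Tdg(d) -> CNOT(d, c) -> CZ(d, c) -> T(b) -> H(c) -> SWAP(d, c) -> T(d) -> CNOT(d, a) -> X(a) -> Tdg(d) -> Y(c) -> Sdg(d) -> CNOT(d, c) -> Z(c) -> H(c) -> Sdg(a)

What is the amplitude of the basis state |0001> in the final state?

|0001> carries amplitude -1/2 in the final state.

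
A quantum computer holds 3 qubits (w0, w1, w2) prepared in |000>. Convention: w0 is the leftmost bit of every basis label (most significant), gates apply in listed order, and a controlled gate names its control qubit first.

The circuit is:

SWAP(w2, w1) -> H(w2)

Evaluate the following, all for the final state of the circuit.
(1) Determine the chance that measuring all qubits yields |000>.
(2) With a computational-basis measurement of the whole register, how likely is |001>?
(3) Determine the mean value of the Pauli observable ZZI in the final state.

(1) Outcome |000> occurs with probability 1/2.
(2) Outcome |001> occurs with probability 1/2.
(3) In the final state, ZZI has expectation 1.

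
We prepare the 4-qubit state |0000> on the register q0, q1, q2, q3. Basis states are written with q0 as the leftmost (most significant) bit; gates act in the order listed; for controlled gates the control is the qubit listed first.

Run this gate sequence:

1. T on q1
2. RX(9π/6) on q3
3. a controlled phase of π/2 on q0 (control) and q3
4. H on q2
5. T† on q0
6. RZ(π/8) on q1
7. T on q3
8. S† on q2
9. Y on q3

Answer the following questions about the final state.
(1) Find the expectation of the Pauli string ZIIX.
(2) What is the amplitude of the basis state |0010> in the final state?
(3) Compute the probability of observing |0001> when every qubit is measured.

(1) In the final state, ZIIX has expectation sqrt(2)/2.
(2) |0010> carries amplitude exp(11*I*pi/16)/2 in the final state.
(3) A full measurement returns |0001> with probability 1/4.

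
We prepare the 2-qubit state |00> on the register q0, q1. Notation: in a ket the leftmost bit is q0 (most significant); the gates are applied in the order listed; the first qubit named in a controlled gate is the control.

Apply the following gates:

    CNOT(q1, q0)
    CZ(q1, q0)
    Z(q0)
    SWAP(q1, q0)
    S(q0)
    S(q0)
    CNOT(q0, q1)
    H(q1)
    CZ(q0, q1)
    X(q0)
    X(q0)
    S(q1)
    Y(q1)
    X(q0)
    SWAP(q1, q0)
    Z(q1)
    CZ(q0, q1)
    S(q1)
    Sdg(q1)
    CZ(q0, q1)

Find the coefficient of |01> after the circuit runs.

The amplitude on |01> is -sqrt(2)/2. Key observation: steps 17-20 multiply out to the identity, so the circuit reduces to the remaining gates.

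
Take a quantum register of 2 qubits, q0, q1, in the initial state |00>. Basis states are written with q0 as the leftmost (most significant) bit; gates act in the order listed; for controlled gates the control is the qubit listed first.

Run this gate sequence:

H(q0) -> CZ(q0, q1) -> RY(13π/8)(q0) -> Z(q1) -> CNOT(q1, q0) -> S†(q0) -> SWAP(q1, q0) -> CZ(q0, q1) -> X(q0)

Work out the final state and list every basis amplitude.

After the circuit, the state carries amplitude 0 on |00>, 0 on |01>, -cos(pi/16) on |10>, I*sin(pi/16) on |11>.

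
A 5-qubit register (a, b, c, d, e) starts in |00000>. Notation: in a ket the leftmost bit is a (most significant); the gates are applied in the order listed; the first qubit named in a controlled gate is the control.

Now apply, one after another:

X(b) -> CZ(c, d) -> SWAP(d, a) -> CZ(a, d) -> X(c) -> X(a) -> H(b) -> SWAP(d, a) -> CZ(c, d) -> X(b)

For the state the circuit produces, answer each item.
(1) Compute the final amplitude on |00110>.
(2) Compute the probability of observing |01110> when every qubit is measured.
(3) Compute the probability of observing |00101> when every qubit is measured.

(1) The amplitude on |00110> is sqrt(2)/2.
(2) Outcome |01110> occurs with probability 1/2.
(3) Outcome |00101> occurs with probability 0.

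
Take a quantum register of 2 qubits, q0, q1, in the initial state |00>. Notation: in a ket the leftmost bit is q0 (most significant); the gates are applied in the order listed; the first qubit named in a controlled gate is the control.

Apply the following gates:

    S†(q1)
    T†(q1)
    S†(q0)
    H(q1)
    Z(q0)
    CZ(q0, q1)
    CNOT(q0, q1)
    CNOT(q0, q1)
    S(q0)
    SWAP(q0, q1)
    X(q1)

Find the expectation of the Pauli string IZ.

The observable IZ averages to -1. Key observation: gates 7-8 undo each other exactly, leaving only the rest of the circuit to track.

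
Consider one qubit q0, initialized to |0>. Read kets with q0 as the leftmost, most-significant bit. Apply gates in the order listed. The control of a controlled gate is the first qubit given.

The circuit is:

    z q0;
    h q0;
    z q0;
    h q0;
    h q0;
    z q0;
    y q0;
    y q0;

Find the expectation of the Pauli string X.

The observable X averages to 1. Key observation: steps 3-6 multiply out to the identity, so the circuit reduces to the remaining gates.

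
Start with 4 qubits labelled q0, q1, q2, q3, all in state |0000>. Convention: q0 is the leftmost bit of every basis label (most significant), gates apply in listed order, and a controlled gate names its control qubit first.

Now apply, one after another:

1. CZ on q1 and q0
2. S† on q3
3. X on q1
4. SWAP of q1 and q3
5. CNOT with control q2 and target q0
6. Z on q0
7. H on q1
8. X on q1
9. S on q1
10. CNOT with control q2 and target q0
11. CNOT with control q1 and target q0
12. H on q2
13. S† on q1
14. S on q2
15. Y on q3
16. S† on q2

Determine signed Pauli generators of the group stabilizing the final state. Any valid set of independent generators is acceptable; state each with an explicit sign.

One valid set of independent stabilizer generators is +XXII, +IIXI, +ZZII, +IIIZ (any independent generating set of the same group is equally correct).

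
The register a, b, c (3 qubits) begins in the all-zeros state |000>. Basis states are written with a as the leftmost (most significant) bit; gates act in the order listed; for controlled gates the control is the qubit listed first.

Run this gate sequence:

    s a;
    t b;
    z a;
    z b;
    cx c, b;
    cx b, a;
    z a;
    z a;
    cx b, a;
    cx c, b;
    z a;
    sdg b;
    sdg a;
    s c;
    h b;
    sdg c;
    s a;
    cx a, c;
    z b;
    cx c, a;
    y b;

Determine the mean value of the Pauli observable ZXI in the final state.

The observable ZXI averages to 1.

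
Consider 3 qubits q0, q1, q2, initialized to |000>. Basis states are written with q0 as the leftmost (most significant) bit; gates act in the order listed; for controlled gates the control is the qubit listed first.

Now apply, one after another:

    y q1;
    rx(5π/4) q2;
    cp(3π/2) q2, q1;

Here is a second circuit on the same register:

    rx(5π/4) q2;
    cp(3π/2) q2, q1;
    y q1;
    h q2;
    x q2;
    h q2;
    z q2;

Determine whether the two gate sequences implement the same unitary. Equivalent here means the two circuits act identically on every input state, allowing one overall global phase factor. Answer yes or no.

No: there is an input state on which the two circuits produce genuinely different outputs (not merely differing by a phase).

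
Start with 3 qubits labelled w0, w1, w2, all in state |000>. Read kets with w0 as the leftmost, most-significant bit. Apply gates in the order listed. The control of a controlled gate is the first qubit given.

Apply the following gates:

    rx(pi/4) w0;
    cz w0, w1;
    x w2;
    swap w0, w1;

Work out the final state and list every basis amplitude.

After the circuit, the state carries amplitude sqrt(sqrt(2) + 2)/2 on |001>, -I*sqrt(2 - sqrt(2))/2 on |011>, and 0 on every other basis state.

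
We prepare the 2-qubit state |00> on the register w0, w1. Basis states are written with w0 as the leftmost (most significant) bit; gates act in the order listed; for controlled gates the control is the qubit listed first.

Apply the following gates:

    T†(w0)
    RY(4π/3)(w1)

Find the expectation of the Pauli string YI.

The observable YI averages to 0.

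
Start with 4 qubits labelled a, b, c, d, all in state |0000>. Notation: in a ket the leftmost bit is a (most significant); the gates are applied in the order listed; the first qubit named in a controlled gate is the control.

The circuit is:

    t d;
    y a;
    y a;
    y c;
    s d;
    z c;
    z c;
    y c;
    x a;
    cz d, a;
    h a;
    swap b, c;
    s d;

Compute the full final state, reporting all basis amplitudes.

After the circuit, the state carries amplitude sqrt(2)/2 on |0000>, -sqrt(2)/2 on |1000>, and 0 on every other basis state.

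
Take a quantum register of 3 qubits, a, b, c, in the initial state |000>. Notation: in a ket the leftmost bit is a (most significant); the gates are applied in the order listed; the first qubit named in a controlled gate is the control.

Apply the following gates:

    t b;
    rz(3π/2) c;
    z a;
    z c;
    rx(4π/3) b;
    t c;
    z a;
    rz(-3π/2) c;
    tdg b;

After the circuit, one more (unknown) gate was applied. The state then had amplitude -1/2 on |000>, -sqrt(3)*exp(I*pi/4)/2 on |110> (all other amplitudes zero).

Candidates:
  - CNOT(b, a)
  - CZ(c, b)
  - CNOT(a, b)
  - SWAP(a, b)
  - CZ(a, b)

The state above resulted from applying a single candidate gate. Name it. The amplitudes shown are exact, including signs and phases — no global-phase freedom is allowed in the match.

The applied gate was CNOT(b, a).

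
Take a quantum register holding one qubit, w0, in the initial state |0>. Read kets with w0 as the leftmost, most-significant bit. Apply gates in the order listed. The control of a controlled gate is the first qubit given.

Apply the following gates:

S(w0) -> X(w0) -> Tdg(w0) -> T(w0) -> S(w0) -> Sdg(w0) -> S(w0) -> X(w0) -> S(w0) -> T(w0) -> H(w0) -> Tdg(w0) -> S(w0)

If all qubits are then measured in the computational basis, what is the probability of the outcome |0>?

A full measurement returns |0> with probability 1/2.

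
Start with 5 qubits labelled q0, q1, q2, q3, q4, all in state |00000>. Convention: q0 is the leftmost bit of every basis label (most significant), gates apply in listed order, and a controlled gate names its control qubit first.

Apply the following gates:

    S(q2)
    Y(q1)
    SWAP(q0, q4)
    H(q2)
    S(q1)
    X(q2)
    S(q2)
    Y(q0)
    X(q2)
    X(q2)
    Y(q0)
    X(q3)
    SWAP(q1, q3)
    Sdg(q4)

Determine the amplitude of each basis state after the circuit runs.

The resulting statevector has amplitude -sqrt(2)/2 on |01010>, -sqrt(2)*I/2 on |01110>, and 0 on every other basis state.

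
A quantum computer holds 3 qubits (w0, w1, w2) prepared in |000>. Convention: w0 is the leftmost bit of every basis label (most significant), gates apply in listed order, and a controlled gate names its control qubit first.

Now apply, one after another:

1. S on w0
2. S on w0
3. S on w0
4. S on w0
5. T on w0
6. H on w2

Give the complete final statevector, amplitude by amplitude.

The resulting statevector has amplitude sqrt(2)/2 on |000>, sqrt(2)/2 on |001>, and 0 on every other basis state. Key observation: the block from step 1 through step 4 cancels to the identity and can be dropped.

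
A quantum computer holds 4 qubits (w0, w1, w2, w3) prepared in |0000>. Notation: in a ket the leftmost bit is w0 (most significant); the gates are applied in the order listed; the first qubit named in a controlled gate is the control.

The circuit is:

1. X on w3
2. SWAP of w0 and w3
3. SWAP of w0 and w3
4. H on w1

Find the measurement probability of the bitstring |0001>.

A full measurement returns |0001> with probability 1/2. Key observation: the block from step 2 through step 3 cancels to the identity and can be dropped.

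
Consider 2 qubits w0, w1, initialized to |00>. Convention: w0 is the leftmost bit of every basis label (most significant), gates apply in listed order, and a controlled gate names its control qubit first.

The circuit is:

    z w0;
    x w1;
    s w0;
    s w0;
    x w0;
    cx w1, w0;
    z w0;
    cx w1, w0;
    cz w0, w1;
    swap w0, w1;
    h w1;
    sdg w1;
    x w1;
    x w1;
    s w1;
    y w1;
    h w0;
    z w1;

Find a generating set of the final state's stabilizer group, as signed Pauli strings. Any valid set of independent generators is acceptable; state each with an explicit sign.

One valid set of independent stabilizer generators is -XI, -IX (any independent generating set of the same group is equally correct).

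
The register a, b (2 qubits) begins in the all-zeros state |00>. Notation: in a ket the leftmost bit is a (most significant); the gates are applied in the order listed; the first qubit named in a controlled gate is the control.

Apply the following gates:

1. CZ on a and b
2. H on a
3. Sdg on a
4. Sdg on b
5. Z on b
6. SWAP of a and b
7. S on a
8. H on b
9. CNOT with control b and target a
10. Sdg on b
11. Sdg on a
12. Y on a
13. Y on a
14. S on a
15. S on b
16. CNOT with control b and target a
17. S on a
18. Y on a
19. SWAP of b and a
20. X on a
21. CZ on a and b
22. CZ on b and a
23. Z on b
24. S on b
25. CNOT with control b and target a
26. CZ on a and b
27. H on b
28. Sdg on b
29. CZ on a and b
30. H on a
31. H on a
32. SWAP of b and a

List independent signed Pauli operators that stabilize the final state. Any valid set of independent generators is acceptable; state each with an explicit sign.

One valid set of independent stabilizer generators is +YZ, -ZY (any independent generating set of the same group is equally correct). Key observation: steps 9-16 multiply out to the identity, so the circuit reduces to the remaining gates.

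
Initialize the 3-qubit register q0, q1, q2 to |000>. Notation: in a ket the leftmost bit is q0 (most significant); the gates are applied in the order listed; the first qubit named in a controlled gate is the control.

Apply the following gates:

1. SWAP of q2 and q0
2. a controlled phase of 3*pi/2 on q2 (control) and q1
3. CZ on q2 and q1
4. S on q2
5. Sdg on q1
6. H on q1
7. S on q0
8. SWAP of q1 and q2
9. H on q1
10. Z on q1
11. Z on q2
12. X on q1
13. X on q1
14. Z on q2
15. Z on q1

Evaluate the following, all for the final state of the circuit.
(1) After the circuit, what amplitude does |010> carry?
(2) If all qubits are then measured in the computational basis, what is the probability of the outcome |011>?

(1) |010> carries amplitude 1/2 in the final state. Key observation: steps 10-15 multiply out to the identity, so the circuit reduces to the remaining gates.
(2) Outcome |011> occurs with probability 1/4.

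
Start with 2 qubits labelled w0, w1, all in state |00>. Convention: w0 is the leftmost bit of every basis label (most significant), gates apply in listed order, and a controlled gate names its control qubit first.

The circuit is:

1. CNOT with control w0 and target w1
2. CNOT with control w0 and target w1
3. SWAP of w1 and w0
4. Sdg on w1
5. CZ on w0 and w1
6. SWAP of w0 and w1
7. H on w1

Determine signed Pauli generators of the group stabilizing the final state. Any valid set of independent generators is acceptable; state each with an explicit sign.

The final state is stabilized by the group generated by +IX, +ZI; other independent generating sets are equally valid. Key observation: the block from step 1 through step 2 cancels to the identity and can be dropped.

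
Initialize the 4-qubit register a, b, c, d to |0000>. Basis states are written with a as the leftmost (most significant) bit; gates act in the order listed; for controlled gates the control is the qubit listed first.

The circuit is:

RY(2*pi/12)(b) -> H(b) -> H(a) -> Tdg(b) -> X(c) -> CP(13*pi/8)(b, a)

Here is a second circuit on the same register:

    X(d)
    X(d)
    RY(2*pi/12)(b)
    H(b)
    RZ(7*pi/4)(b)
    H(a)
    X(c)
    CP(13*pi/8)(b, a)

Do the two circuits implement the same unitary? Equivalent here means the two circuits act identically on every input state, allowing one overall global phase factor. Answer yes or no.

Yes: on every input state the two circuits agree up to one overall phase factor.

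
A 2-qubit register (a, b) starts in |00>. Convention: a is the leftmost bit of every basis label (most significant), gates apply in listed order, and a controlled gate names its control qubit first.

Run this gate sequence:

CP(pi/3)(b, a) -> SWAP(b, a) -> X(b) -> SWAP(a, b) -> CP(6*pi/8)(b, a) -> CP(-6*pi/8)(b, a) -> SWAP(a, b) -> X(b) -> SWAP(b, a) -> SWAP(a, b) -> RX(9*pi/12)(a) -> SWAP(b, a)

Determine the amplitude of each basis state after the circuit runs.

After the circuit, the state carries amplitude sqrt(2 - sqrt(2))/2 on |00>, -I*sqrt(sqrt(2) + 2)/2 on |01>, 0 on |10>, 0 on |11>.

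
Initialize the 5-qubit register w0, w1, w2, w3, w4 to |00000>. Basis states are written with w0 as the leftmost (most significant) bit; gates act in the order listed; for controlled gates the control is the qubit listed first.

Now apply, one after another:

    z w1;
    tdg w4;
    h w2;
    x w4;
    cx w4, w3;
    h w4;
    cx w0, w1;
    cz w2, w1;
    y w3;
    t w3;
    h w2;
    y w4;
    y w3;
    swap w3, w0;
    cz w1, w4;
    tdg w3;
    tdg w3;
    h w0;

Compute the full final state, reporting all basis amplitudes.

The resulting statevector has amplitude I/2 on |00000>, I/2 on |00001>, -I/2 on |10000>, -I/2 on |10001>, and 0 on every other basis state.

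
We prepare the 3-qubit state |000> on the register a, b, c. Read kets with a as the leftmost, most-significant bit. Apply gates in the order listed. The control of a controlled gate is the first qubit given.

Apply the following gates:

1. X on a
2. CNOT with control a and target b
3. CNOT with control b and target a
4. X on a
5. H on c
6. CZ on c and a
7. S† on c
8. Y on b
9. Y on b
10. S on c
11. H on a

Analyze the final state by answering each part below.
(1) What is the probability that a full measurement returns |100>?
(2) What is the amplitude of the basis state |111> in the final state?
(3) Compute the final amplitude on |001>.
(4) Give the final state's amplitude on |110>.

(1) Outcome |100> occurs with probability 0. Key observation: steps 7-10 multiply out to the identity, so the circuit reduces to the remaining gates.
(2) The amplitude on |111> is 1/2.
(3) The final state's coefficient on |001> equals 0.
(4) The amplitude on |110> is -1/2.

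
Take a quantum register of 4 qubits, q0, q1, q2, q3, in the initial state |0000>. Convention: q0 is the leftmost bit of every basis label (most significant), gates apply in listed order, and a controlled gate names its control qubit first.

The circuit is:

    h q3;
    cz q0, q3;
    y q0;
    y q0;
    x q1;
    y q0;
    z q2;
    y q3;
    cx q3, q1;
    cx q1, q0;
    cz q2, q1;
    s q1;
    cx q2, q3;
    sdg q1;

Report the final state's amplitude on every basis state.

The resulting statevector has amplitude sqrt(2)/2 on |0100>, -sqrt(2)/2 on |1001>, and 0 on every other basis state.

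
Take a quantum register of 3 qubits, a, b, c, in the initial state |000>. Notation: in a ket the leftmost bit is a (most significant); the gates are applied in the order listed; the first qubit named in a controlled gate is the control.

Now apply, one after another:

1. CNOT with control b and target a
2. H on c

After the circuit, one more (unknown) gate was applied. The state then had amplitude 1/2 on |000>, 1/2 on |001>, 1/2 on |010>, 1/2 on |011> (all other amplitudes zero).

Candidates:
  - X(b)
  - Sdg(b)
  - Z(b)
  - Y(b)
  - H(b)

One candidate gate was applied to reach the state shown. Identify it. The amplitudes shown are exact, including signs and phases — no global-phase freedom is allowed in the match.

The unique candidate consistent with the amplitudes is H(b).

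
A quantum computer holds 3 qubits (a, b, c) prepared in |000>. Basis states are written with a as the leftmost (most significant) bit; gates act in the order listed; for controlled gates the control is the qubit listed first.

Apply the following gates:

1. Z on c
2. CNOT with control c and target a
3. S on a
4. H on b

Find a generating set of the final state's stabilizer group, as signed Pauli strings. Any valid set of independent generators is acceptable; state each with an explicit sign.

One valid set of independent stabilizer generators is +IXI, +ZII, +IIZ (any independent generating set of the same group is equally correct).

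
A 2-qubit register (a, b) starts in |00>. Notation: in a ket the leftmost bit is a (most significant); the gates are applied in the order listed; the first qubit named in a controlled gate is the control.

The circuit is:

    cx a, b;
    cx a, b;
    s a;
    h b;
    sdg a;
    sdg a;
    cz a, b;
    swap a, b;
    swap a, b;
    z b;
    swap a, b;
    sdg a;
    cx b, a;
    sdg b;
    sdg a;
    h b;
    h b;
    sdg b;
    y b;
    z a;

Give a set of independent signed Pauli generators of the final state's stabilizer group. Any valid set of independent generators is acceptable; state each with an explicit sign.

The stabilizer group can be generated by -XI, -IZ, among other valid generating sets. Key observation: the block from step 1 through step 2 cancels to the identity and can be dropped.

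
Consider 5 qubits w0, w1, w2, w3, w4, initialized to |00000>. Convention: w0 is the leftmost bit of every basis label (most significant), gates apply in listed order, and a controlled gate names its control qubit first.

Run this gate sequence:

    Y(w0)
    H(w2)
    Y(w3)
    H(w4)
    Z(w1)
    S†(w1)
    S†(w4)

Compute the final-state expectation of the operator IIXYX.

The expectation value of IIXYX is 0.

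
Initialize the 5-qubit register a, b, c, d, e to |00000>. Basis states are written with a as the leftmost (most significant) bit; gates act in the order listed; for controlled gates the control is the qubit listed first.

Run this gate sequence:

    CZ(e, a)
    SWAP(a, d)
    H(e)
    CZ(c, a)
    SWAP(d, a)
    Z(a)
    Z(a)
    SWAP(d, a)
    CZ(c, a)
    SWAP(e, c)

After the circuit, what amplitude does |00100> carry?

|00100> carries amplitude sqrt(2)/2 in the final state. Key observation: the block from step 4 through step 9 cancels to the identity and can be dropped.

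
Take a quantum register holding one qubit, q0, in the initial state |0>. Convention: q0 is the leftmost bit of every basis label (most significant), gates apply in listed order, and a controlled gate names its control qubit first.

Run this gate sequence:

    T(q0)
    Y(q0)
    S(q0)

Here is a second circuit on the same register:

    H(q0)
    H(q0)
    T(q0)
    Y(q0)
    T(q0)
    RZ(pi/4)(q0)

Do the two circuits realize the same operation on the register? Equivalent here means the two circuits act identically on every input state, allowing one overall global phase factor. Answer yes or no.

Yes: on every input state the two circuits agree up to one overall phase factor.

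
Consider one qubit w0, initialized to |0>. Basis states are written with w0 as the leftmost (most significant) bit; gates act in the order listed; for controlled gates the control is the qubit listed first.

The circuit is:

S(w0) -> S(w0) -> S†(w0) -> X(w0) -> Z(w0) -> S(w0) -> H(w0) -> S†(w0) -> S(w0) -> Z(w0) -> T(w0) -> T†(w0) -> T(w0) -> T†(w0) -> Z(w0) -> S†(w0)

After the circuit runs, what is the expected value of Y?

The expectation value of Y is 1. Key observation: the block from step 9 through step 16 cancels to the identity and can be dropped.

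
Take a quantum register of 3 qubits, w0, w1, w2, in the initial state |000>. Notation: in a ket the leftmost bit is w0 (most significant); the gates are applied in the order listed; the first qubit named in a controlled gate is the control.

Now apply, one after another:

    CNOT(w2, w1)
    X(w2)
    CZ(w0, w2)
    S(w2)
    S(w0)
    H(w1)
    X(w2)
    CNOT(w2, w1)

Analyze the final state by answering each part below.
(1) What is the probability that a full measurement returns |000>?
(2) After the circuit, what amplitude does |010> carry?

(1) Outcome |000> occurs with probability 1/2.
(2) The amplitude on |010> is sqrt(2)*I/2.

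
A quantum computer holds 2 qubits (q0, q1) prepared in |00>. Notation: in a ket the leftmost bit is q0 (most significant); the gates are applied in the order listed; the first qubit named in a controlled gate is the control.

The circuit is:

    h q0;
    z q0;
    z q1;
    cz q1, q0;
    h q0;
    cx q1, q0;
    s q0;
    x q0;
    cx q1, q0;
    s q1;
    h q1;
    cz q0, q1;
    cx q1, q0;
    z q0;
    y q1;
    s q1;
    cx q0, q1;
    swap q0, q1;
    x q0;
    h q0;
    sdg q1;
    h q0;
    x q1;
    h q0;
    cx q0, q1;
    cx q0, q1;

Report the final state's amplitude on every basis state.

The resulting statevector has amplitude I/2 on |00>, -I/2 on |01>, I/2 on |10>, -I/2 on |11>.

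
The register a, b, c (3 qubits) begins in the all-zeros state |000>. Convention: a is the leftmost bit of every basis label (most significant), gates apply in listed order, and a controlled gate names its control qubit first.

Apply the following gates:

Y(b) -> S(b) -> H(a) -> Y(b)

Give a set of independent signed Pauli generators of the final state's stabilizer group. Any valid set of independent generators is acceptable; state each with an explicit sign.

The final state is stabilized by the group generated by +XII, +IZI, +IIZ; other independent generating sets are equally valid.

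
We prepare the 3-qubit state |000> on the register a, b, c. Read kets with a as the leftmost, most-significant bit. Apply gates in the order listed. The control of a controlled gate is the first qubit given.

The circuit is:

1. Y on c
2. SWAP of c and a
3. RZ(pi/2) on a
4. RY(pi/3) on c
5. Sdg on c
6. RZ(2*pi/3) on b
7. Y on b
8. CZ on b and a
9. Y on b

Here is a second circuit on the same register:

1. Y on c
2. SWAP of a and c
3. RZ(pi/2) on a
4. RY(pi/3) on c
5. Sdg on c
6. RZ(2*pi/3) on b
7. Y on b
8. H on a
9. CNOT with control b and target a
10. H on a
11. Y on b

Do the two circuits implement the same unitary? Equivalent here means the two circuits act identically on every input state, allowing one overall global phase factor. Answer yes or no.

Yes — the two circuits implement the same unitary up to a global phase.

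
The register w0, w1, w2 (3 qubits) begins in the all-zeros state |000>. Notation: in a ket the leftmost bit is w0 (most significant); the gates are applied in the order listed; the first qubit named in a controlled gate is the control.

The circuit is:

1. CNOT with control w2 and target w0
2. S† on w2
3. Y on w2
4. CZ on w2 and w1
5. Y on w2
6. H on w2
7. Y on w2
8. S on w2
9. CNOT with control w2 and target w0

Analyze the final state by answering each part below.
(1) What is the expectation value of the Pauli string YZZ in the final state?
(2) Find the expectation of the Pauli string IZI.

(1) The observable YZZ averages to 0.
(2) The observable IZI averages to 1.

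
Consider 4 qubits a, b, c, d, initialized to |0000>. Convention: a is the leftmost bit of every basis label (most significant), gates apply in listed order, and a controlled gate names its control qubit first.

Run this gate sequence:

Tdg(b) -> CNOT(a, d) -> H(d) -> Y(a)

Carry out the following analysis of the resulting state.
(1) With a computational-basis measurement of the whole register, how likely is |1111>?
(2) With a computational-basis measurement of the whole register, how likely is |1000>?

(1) A full measurement returns |1111> with probability 0.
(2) A full measurement returns |1000> with probability 1/2.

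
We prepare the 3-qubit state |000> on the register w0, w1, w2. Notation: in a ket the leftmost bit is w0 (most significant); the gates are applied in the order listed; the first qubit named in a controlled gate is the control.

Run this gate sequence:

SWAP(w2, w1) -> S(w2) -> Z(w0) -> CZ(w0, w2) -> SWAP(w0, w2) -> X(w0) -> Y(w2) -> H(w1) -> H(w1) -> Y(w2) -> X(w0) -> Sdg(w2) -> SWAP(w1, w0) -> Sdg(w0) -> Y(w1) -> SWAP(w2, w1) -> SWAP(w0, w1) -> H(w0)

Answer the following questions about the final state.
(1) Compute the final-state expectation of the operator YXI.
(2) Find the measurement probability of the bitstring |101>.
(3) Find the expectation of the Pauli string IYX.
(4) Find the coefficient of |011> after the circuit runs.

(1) The observable YXI averages to 0.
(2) Outcome |101> occurs with probability 1/2.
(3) The expectation value of IYX is 0.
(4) |011> carries amplitude 0 in the final state.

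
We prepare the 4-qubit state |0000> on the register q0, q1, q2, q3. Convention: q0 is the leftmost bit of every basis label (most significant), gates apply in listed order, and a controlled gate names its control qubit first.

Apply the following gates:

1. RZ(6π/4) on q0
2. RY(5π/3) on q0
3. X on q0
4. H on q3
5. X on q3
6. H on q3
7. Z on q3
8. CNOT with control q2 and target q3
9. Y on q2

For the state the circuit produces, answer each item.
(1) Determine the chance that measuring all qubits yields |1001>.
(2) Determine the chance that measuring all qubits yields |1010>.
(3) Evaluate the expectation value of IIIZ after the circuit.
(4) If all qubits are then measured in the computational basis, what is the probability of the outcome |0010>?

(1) A full measurement returns |1001> with probability 0. Key observation: the block from step 4 through step 7 cancels to the identity and can be dropped.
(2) Outcome |1010> occurs with probability 3/4.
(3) The expectation value of IIIZ is 1.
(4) The probability of measuring |0010> is 1/4.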